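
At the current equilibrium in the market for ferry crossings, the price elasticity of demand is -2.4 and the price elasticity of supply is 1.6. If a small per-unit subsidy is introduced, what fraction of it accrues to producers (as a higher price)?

Producer share = 0.6

For a small subsidy around the equilibrium, the benefit split depends on the relative slopes, which at a point are proportional to the elasticities.
Buyer share = εs/(εs + |εd|) = 1.6/(1.6 + 2.4) = 0.4; seller share = |εd|/(εs + |εd|) = 0.6.
So producers capture 0.6 of the subsidy.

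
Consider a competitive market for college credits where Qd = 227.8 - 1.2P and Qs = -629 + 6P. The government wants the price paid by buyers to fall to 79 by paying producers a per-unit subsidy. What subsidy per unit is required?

At a buyer price of 79, quantity demanded is 227.8 − 1.2·79 = 133.
Sellers supply 133 only when they receive Ps with -629 + 6·Ps = 133, i.e. Ps = 127.
s = Ps − Pb = 127 − 79 = 48.

Required subsidy s = 48 per unit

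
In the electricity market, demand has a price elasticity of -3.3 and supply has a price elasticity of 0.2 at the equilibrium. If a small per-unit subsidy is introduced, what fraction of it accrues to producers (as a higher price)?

For a small subsidy around the equilibrium, the benefit split depends on the relative slopes, which at a point are proportional to the elasticities.
Buyer share = εs/(εs + |εd|) = 0.2/(0.2 + 3.3) = 2/35; seller share = |εd|/(εs + |εd|) = 33/35.
So producers capture 33/35 of the subsidy.

Producer share = 33/35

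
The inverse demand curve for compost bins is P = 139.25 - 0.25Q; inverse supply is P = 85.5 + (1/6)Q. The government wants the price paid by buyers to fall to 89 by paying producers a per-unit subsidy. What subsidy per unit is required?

At a buyer price of 89, quantity demanded is 557 − 4·89 = 201.
Sellers supply 201 only when they receive Ps = 85.5 + (1/6)·201 = 119.
s = Ps − Pb = 119 − 89 = 30.

Required subsidy s = 30 per unit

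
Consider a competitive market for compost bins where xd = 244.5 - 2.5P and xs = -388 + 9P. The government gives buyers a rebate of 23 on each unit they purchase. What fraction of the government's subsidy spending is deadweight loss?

DWL / government spending = 45/304

Pre-subsidy: 244.5 - 2.5P = -388 + 9P gives P* = 55, x* = 107.
With the rebate, buyers effectively pay Pb = Ps − 23, where Ps is the price sellers receive.
Demand in terms of Ps becomes xd = 244.5 − 2.5(Ps − 23) = 302 - 2.5Ps. Setting this equal to supply: 302 - 2.5Ps = -388 + 9Ps, so Ps = 60.
Buyers pay Pb = 60 − 23 = 37; x' = -388 + 9·60 = 152.
ΔCS = ½(107 + 152)(55 − 37) = 2331; ΔPS = ½(107 + 152)(60 − 55) = 647.5.
Government spending = 23 × 152 = 3496.
DWL = ½ × 23 × (152 − 107) = 517.5; fraction = 517.5 / 3496 = 45/304.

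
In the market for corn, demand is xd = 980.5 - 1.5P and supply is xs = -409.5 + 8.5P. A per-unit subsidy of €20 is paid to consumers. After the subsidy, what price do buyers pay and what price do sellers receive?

Pre-subsidy: 980.5 - 1.5P = -409.5 + 8.5P gives P* = 139, x* = 772.
With the rebate, buyers effectively pay Pb = Ps − 20, where Ps is the price sellers receive.
Demand in terms of Ps becomes xd = 980.5 − 1.5(Ps − 20) = 1010.5 - 1.5Ps. Setting this equal to supply: 1010.5 - 1.5Ps = -409.5 + 8.5Ps, so Ps = 142.
Buyers pay Pb = 142 − 20 = 122; x' = -409.5 + 8.5·142 = 797.5.

Buyers pay €122; sellers receive €142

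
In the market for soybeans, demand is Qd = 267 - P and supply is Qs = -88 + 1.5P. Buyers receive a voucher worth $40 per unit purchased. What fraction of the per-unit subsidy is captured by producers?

Pre-subsidy: 267 - P = -88 + 1.5P gives P* = 142, Q* = 125.
With the rebate, buyers effectively pay Pb = Ps − 40, where Ps is the price sellers receive.
Demand in terms of Ps becomes Qd = 267 − 1(Ps − 40) = 307 - Ps. Setting this equal to supply: 307 - Ps = -88 + 1.5Ps, so Ps = 158.
Buyers pay Pb = 158 − 40 = 118; Q' = -88 + 1.5·158 = 149.
Buyers' price falls by P* − Pb = 142 − 118 = 24; sellers' price rises by Ps − P* = 158 − 142 = 16.
So producers capture 16/40 = 0.4 of each unit of subsidy.

Producer share = 0.4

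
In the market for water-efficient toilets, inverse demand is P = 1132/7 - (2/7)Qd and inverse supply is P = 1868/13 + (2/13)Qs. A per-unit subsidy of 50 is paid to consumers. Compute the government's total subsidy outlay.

Government cost = 7737.5

Pre-subsidy: 1132/7 - (2/7)Q = 1868/13 + (2/13)Q gives Q* = 41 and P* = 150.
With the rebate, buyers effectively pay Pb = Ps − 50, where Ps is the price sellers receive.
On the curves, Pb = 1132/7 - (2/7)Q and Ps = 1868/13 + (2/13)Q; the wedge Ps − Pb = 50 gives 1868/13 + (2/13)Q − (1132/7 - (2/7)Q) = 50, so Q' = 154.75.
Then Pb = 1132/7 − (2/7)·154.75 = 117.5 and Ps = 1868/13 + (2/13)·154.75 = 167.5.
Government outlay = subsidy × quantity = 50 × 154.75 = 7737.5.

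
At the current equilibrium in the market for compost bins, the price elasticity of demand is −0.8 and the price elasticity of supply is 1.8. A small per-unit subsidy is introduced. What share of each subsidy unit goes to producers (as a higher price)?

For a small subsidy around the equilibrium, the benefit split depends on the relative slopes, which at a point are proportional to the elasticities.
Buyer share = εs/(εs + |εd|) = 1.8/(1.8 + 0.8) = 9/13; seller share = |εd|/(εs + |εd|) = 4/13.
So producers capture 4/13 of the subsidy.

Producer share = 4/13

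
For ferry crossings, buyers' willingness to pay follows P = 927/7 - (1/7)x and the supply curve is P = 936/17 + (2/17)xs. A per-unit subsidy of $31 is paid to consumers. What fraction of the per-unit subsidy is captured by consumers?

Pre-subsidy: 927/7 - (1/7)x = 936/17 + (2/17)x gives x* = 297 and P* = 90.
With the rebate, buyers effectively pay Pb = Ps − 31, where Ps is the price sellers receive.
On the curves, Pb = 927/7 - (1/7)x and Ps = 936/17 + (2/17)x; the wedge Ps − Pb = 31 gives 936/17 + (2/17)x − (927/7 - (1/7)x) = 31, so x' = 416.
Then Pb = 927/7 − (1/7)·416 = 73 and Ps = 936/17 + (2/17)·416 = 104.
Buyers' price falls by P* − Pb = 90 − 73 = 17; sellers' price rises by Ps − P* = 104 − 90 = 14.
So consumers capture 17/31 = 17/31 of each unit of subsidy.

Consumer share = 17/31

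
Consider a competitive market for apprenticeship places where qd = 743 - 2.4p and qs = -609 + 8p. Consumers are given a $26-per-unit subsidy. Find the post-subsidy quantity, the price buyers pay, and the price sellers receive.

Pre-subsidy: 743 - 2.4p = -609 + 8p gives p* = 130, q* = 431.
With the rebate, buyers effectively pay pb = ps − 26, where ps is the price sellers receive.
Demand in terms of ps becomes qd = 743 − 2.4(ps − 26) = 805.4 - 2.4ps. Setting this equal to supply: 805.4 - 2.4ps = -609 + 8ps, so ps = 136.
Buyers pay pb = 136 − 26 = 110; q' = -609 + 8·136 = 479.

q' = 479; buyers pay $110; sellers receive $136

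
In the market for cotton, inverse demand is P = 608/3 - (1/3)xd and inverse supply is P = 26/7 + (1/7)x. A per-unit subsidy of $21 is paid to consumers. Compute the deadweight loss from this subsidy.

Deadweight loss = $463.05

Pre-subsidy: 608/3 - (1/3)x = 26/7 + (1/7)x gives x* = 417.8 and P* = 63.4.
With the rebate, buyers effectively pay Pb = Ps − 21, where Ps is the price sellers receive.
On the curves, Pb = 608/3 - (1/3)x and Ps = 26/7 + (1/7)x; the wedge Ps − Pb = 21 gives 26/7 + (1/7)x − (608/3 - (1/3)x) = 21, so x' = 461.9.
Then Pb = 608/3 − (1/3)·461.9 = 48.7 and Ps = 26/7 + (1/7)·461.9 = 69.7.
The subsidy expands output by 461.9 − 417.8 = 44.1 past the efficient level; on those units the gap between marginal cost and willingness to pay runs from 0 up to 21.
DWL = ½ × 21 × 44.1 = 463.05.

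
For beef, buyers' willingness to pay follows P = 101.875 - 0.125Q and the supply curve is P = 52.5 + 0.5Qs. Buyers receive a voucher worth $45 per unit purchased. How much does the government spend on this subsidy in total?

Pre-subsidy: 101.875 - 0.125Q = 52.5 + 0.5Q gives Q* = 79 and P* = 92.
With the rebate, buyers effectively pay Pb = Ps − 45, where Ps is the price sellers receive.
On the curves, Pb = 101.875 - 0.125Q and Ps = 52.5 + 0.5Q; the wedge Ps − Pb = 45 gives 52.5 + 0.5Q − (101.875 - 0.125Q) = 45, so Q' = 151.
Then Pb = 101.875 − 0.125·151 = 83 and Ps = 52.5 + 0.5·151 = 128.
Government outlay = subsidy × quantity = 45 × 151 = 6795.

Government cost = $6795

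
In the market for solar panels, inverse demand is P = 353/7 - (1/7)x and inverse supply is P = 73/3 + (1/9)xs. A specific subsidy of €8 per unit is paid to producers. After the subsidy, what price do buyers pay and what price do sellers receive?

Pre-subsidy: 353/7 - (1/7)x = 73/3 + (1/9)x gives x* = 102.75 and P* = 35.75.
With the subsidy, sellers receive Ps = Pb + 8 for each unit, where Pb is the price buyers pay.
On the curves, Pb = 353/7 - (1/7)x and Ps = 73/3 + (1/9)x; the wedge Ps − Pb = 8 gives 73/3 + (1/9)x − (353/7 - (1/7)x) = 8, so x' = 134.25.
Then Pb = 353/7 − (1/7)·134.25 = 31.25 and Ps = 73/3 + (1/9)·134.25 = 39.25.

Buyers pay €31.25; sellers receive €39.25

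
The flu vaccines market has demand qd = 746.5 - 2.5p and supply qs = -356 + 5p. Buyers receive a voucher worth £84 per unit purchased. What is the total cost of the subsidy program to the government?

Government cost = £43596

Pre-subsidy: 746.5 - 2.5p = -356 + 5p gives p* = 147, q* = 379.
With the rebate, buyers effectively pay pb = ps − 84, where ps is the price sellers receive.
Demand in terms of ps becomes qd = 746.5 − 2.5(ps − 84) = 956.5 - 2.5ps. Setting this equal to supply: 956.5 - 2.5ps = -356 + 5ps, so ps = 175.
Buyers pay pb = 175 − 84 = 91; q' = -356 + 5·175 = 519.
Government outlay = subsidy × quantity = 84 × 519 = 43596.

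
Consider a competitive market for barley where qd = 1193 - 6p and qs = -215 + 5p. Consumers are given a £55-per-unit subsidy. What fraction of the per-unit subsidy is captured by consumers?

Consumer share = 5/11

Pre-subsidy: 1193 - 6p = -215 + 5p gives p* = 128, q* = 425.
With the rebate, buyers effectively pay pb = ps − 55, where ps is the price sellers receive.
Demand in terms of ps becomes qd = 1193 − 6(ps − 55) = 1523 - 6ps. Setting this equal to supply: 1523 - 6ps = -215 + 5ps, so ps = 158.
Buyers pay pb = 158 − 55 = 103; q' = -215 + 5·158 = 575.
Buyers' price falls by p* − pb = 128 − 103 = 25; sellers' price rises by ps − p* = 158 − 128 = 30.
So consumers capture 25/55 = 5/11 of each unit of subsidy.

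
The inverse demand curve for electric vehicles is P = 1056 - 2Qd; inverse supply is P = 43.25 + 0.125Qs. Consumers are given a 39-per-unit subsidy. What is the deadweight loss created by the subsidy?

Deadweight loss = 6084/17

Pre-subsidy: 1056 - 2Q = 43.25 + 0.125Q gives Q* = 8102/17 and P* = 1748/17.
With the rebate, buyers effectively pay Pb = Ps − 39, where Ps is the price sellers receive.
On the curves, Pb = 1056 - 2Q and Ps = 43.25 + 0.125Q; the wedge Ps − Pb = 39 gives 43.25 + 0.125Q − (1056 - 2Q) = 39, so Q' = 8414/17.
Then Pb = 1056 − 2·(8414/17) = 1124/17 and Ps = 43.25 + 0.125·(8414/17) = 1787/17.
The subsidy expands output by 8414/17 − 8102/17 = 312/17 past the efficient level; on those units the gap between marginal cost and willingness to pay runs from 0 up to 39.
DWL = ½ × 39 × 312/17 = 6084/17.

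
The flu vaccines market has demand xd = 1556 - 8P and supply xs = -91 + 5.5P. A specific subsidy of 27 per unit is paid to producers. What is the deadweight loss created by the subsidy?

Pre-subsidy: 1556 - 8P = -91 + 5.5P gives P* = 122, x* = 580.
With the subsidy, sellers receive Ps = Pb + 27 for each unit, where Pb is the price buyers pay.
Supply in terms of Pb becomes xs = -91 + 5.5(Pb + 27) = 57.5 + 5.5Pb. Setting this equal to demand: 1556 - 8Pb = 57.5 + 5.5Pb, so Pb = 111.
Sellers receive Ps = 111 + 27 = 138; x' = 1556 − 8·111 = 668.
The subsidy expands output by 668 − 580 = 88 past the efficient level; on those units the gap between marginal cost and willingness to pay runs from 0 up to 27.
DWL = ½ × 27 × 88 = 1188.

Deadweight loss = 1188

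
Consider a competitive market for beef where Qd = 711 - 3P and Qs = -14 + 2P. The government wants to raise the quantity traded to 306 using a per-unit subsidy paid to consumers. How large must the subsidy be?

At Q = 306, invert demand for the buyer price: Pb = (711 − 306)/3 = 135; invert supply for the seller price: Ps = (306 − (-14))/2 = 160.
The subsidy must fill the gap: s = Ps − Pb = 160 − 135 = 25.

Required subsidy s = 25 per unit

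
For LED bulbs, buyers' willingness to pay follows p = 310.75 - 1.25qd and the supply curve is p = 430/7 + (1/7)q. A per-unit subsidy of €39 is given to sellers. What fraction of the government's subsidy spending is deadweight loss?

DWL / government spending = 14/207

Pre-subsidy: 310.75 - 1.25q = 430/7 + (1/7)q gives q* = 179 and p* = 87.
With the subsidy, sellers receive ps = pb + 39 for each unit, where pb is the price buyers pay.
On the curves, pb = 310.75 - 1.25q and ps = 430/7 + (1/7)q; the wedge ps − pb = 39 gives 430/7 + (1/7)q − (310.75 - 1.25q) = 39, so q' = 207.
Then pb = 310.75 − 1.25·207 = 52 and ps = 430/7 + (1/7)·207 = 91.
ΔCS = ½(179 + 207)(87 − 52) = 6755; ΔPS = ½(179 + 207)(91 − 87) = 772.
Government spending = 39 × 207 = 8073.
DWL = ½ × 39 × (207 − 179) = 546; fraction = 546 / 8073 = 14/207.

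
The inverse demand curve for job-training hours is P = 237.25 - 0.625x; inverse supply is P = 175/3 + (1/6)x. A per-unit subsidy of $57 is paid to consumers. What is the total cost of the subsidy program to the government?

Government cost = $16986

Pre-subsidy: 237.25 - 0.625x = 175/3 + (1/6)x gives x* = 226 and P* = 96.
With the rebate, buyers effectively pay Pb = Ps − 57, where Ps is the price sellers receive.
On the curves, Pb = 237.25 - 0.625x and Ps = 175/3 + (1/6)x; the wedge Ps − Pb = 57 gives 175/3 + (1/6)x − (237.25 - 0.625x) = 57, so x' = 298.
Then Pb = 237.25 − 0.625·298 = 51 and Ps = 175/3 + (1/6)·298 = 108.
Government outlay = subsidy × quantity = 57 × 298 = 16986.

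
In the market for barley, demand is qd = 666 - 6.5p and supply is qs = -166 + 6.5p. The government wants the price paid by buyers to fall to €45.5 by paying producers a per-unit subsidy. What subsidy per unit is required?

Required subsidy s = €37 per unit

At a buyer price of 45.5, quantity demanded is 666 − 6.5·45.5 = 370.25.
Sellers supply 370.25 only when they receive ps with -166 + 6.5·ps = 370.25, i.e. ps = 82.5.
s = ps − pb = 82.5 − 45.5 = 37.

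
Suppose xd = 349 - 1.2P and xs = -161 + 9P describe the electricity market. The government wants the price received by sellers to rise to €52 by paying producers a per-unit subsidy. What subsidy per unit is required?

At a seller price of 52, quantity supplied is -161 + 9·52 = 307.
Buyers absorb 307 only when they pay Pb with 349 − 1.2·Pb = 307, i.e. Pb = 35.
s = Ps − Pb = 52 − 35 = 17.

Required subsidy s = €17 per unit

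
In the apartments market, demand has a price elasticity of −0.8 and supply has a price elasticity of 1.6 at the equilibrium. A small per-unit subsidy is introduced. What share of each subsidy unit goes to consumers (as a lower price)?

Consumer share = 2/3

For a small subsidy around the equilibrium, the benefit split depends on the relative slopes, which at a point are proportional to the elasticities.
Buyer share = εs/(εs + |εd|) = 1.6/(1.6 + 0.8) = 2/3; seller share = |εd|/(εs + |εd|) = 1/3.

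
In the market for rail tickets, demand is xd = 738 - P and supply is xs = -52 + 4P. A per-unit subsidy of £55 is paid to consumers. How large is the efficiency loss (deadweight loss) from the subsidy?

Pre-subsidy: 738 - P = -52 + 4P gives P* = 158, x* = 580.
With the rebate, buyers effectively pay Pb = Ps − 55, where Ps is the price sellers receive.
Demand in terms of Ps becomes xd = 738 − 1(Ps − 55) = 793 - Ps. Setting this equal to supply: 793 - Ps = -52 + 4Ps, so Ps = 169.
Buyers pay Pb = 169 − 55 = 114; x' = -52 + 4·169 = 624.
The subsidy expands output by 624 − 580 = 44 past the efficient level; on those units the gap between marginal cost and willingness to pay runs from 0 up to 55.
DWL = ½ × 55 × 44 = 1210.

Deadweight loss = £1210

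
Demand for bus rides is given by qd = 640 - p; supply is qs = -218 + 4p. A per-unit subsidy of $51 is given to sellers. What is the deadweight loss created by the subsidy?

Pre-subsidy: 640 - p = -218 + 4p gives p* = 171.6, q* = 468.4.
With the subsidy, sellers receive ps = pb + 51 for each unit, where pb is the price buyers pay.
Supply in terms of pb becomes qs = -218 + 4(pb + 51) = -14 + 4pb. Setting this equal to demand: 640 - pb = -14 + 4pb, so pb = 130.8.
Sellers receive ps = 130.8 + 51 = 181.8; q' = 640 − 1·130.8 = 509.2.
The subsidy expands output by 509.2 − 468.4 = 40.8 past the efficient level; on those units the gap between marginal cost and willingness to pay runs from 0 up to 51.
DWL = ½ × 51 × 40.8 = 1040.4.

Deadweight loss = $1040.4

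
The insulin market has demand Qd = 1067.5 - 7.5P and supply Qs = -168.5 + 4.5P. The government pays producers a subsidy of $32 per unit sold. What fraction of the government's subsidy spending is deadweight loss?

DWL / government spending = 9/77

Pre-subsidy: 1067.5 - 7.5P = -168.5 + 4.5P gives P* = 103, Q* = 295.
With the subsidy, sellers receive Ps = Pb + 32 for each unit, where Pb is the price buyers pay.
Supply in terms of Pb becomes Qs = -168.5 + 4.5(Pb + 32) = -24.5 + 4.5Pb. Setting this equal to demand: 1067.5 - 7.5Pb = -24.5 + 4.5Pb, so Pb = 91.
Sellers receive Ps = 91 + 32 = 123; Q' = 1067.5 − 7.5·91 = 385.
ΔCS = ½(295 + 385)(103 − 91) = 4080; ΔPS = ½(295 + 385)(123 − 103) = 6800.
Government spending = 32 × 385 = 12320.
DWL = ½ × 32 × (385 − 295) = 1440; fraction = 1440 / 12320 = 9/77.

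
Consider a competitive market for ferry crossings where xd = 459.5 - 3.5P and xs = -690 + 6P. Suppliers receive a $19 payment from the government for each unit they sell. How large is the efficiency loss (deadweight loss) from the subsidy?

Pre-subsidy: 459.5 - 3.5P = -690 + 6P gives P* = 121, x* = 36.
With the subsidy, sellers receive Ps = Pb + 19 for each unit, where Pb is the price buyers pay.
Supply in terms of Pb becomes xs = -690 + 6(Pb + 19) = -576 + 6Pb. Setting this equal to demand: 459.5 - 3.5Pb = -576 + 6Pb, so Pb = 109.
Sellers receive Ps = 109 + 19 = 128; x' = 459.5 − 3.5·109 = 78.
The subsidy expands output by 78 − 36 = 42 past the efficient level; on those units the gap between marginal cost and willingness to pay runs from 0 up to 19.
DWL = ½ × 19 × 42 = 399.

Deadweight loss = $399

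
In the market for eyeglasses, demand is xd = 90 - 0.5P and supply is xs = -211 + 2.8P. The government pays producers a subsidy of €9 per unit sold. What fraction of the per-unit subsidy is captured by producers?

Producer share = 5/33

Pre-subsidy: 90 - 0.5P = -211 + 2.8P gives P* = 3010/33, x* = 1465/33.
With the subsidy, sellers receive Ps = Pb + 9 for each unit, where Pb is the price buyers pay.
Supply in terms of Pb becomes xs = -211 + 2.8(Pb + 9) = -185.8 + 2.8Pb. Setting this equal to demand: 90 - 0.5Pb = -185.8 + 2.8Pb, so Pb = 2758/33.
Sellers receive Ps = 2758/33 + 9 = 3055/33; x' = 90 − 0.5·(2758/33) = 1591/33.
Buyers' price falls by P* − Pb = 3010/33 − 2758/33 = 84/11; sellers' price rises by Ps − P* = 3055/33 − 3010/33 = 15/11.
So producers capture (15/11)/9 = 5/33 of each unit of subsidy.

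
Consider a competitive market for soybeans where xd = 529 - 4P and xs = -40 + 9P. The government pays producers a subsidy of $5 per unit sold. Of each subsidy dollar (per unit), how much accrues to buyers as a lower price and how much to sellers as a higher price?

Buyers gain 45/13 per unit; sellers gain 20/13 per unit

Pre-subsidy: 529 - 4P = -40 + 9P gives P* = 569/13, x* = 4601/13.
With the subsidy, sellers receive Ps = Pb + 5 for each unit, where Pb is the price buyers pay.
Supply in terms of Pb becomes xs = -40 + 9(Pb + 5) = 5 + 9Pb. Setting this equal to demand: 529 - 4Pb = 5 + 9Pb, so Pb = 524/13.
Sellers receive Ps = 524/13 + 5 = 589/13; x' = 529 − 4·(524/13) = 4781/13.
Buyers' price falls by P* − Pb = 569/13 − 524/13 = 45/13; sellers' price rises by Ps − P* = 589/13 − 569/13 = 20/13.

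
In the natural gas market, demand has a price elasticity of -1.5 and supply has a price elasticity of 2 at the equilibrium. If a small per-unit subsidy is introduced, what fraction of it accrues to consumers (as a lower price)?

For a small subsidy around the equilibrium, the benefit split depends on the relative slopes, which at a point are proportional to the elasticities.
Buyer share = εs/(εs + |εd|) = 2/(2 + 1.5) = 4/7; seller share = |εd|/(εs + |εd|) = 3/7.

Consumer share = 4/7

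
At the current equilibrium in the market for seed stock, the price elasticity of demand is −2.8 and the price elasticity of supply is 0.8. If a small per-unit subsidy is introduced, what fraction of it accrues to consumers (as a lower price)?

Consumer share = 2/9

For a small subsidy around the equilibrium, the benefit split depends on the relative slopes, which at a point are proportional to the elasticities.
Buyer share = εs/(εs + |εd|) = 0.8/(0.8 + 2.8) = 2/9; seller share = |εd|/(εs + |εd|) = 7/9.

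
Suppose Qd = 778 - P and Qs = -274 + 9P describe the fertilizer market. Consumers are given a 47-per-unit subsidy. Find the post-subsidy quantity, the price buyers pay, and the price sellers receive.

Q' = 715.1; buyers pay 62.9; sellers receive 109.9

Pre-subsidy: 778 - P = -274 + 9P gives P* = 105.2, Q* = 672.8.
With the rebate, buyers effectively pay Pb = Ps − 47, where Ps is the price sellers receive.
Demand in terms of Ps becomes Qd = 778 − 1(Ps − 47) = 825 - Ps. Setting this equal to supply: 825 - Ps = -274 + 9Ps, so Ps = 109.9.
Buyers pay Pb = 109.9 − 47 = 62.9; Q' = -274 + 9·109.9 = 715.1.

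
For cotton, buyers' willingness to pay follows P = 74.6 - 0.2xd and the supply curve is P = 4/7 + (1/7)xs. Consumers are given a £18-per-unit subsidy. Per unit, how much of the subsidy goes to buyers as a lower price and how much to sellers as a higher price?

Buyers gain £10.5 per unit; sellers gain £7.5 per unit

Pre-subsidy: 74.6 - 0.2x = 4/7 + (1/7)x gives x* = 2591/12 and P* = 377/12.
With the rebate, buyers effectively pay Pb = Ps − 18, where Ps is the price sellers receive.
On the curves, Pb = 74.6 - 0.2x and Ps = 4/7 + (1/7)x; the wedge Ps − Pb = 18 gives 4/7 + (1/7)x − (74.6 - 0.2x) = 18, so x' = 3221/12.
Then Pb = 74.6 − 0.2·(3221/12) = 251/12 and Ps = 4/7 + (1/7)·(3221/12) = 467/12.
Buyers' price falls by P* − Pb = 377/12 − 251/12 = 10.5; sellers' price rises by Ps − P* = 467/12 − 377/12 = 7.5.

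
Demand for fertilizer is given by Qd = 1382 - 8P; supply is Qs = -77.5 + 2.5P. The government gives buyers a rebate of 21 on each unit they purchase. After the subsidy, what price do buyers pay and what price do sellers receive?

Buyers pay 134; sellers receive 155

Pre-subsidy: 1382 - 8P = -77.5 + 2.5P gives P* = 139, Q* = 270.
With the rebate, buyers effectively pay Pb = Ps − 21, where Ps is the price sellers receive.
Demand in terms of Ps becomes Qd = 1382 − 8(Ps − 21) = 1550 - 8Ps. Setting this equal to supply: 1550 - 8Ps = -77.5 + 2.5Ps, so Ps = 155.
Buyers pay Pb = 155 − 21 = 134; Q' = -77.5 + 2.5·155 = 310.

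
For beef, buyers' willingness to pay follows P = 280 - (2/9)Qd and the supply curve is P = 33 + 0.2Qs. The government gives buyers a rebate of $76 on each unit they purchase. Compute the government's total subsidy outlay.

Government cost = $58140

Pre-subsidy: 280 - (2/9)Q = 33 + 0.2Q gives Q* = 585 and P* = 150.
With the rebate, buyers effectively pay Pb = Ps − 76, where Ps is the price sellers receive.
On the curves, Pb = 280 - (2/9)Q and Ps = 33 + 0.2Q; the wedge Ps − Pb = 76 gives 33 + 0.2Q − (280 - (2/9)Q) = 76, so Q' = 765.
Then Pb = 280 − (2/9)·765 = 110 and Ps = 33 + 0.2·765 = 186.
Government outlay = subsidy × quantity = 76 × 765 = 58140.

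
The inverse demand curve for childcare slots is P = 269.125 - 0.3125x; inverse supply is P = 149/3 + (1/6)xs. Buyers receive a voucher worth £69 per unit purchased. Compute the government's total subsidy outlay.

Government cost = £41538

Pre-subsidy: 269.125 - 0.3125x = 149/3 + (1/6)x gives x* = 458 and P* = 126.
With the rebate, buyers effectively pay Pb = Ps − 69, where Ps is the price sellers receive.
On the curves, Pb = 269.125 - 0.3125x and Ps = 149/3 + (1/6)x; the wedge Ps − Pb = 69 gives 149/3 + (1/6)x − (269.125 - 0.3125x) = 69, so x' = 602.
Then Pb = 269.125 − 0.3125·602 = 81 and Ps = 149/3 + (1/6)·602 = 150.
Government outlay = subsidy × quantity = 69 × 602 = 41538.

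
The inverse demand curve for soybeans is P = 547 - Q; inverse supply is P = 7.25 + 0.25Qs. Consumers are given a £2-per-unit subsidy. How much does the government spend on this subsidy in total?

Government cost = £866.8

Pre-subsidy: 547 - Q = 7.25 + 0.25Q gives Q* = 431.8 and P* = 115.2.
With the rebate, buyers effectively pay Pb = Ps − 2, where Ps is the price sellers receive.
On the curves, Pb = 547 - Q and Ps = 7.25 + 0.25Q; the wedge Ps − Pb = 2 gives 7.25 + 0.25Q − (547 - Q) = 2, so Q' = 433.4.
Then Pb = 547 − 1·433.4 = 113.6 and Ps = 7.25 + 0.25·433.4 = 115.6.
Government outlay = subsidy × quantity = 2 × 433.4 = 866.8.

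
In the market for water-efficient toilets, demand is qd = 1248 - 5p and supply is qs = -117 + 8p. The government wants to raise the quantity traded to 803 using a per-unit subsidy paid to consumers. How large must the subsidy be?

At q = 803, invert demand for the buyer price: pb = (1248 − 803)/5 = 89; invert supply for the seller price: ps = (803 − (-117))/8 = 115.
The subsidy must fill the gap: s = ps − pb = 115 − 89 = 26.

Required subsidy s = 26 per unit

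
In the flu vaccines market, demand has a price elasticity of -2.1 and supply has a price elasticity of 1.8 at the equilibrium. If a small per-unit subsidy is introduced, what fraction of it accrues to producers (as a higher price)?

For a small subsidy around the equilibrium, the benefit split depends on the relative slopes, which at a point are proportional to the elasticities.
Buyer share = εs/(εs + |εd|) = 1.8/(1.8 + 2.1) = 6/13; seller share = |εd|/(εs + |εd|) = 7/13.
So producers capture 7/13 of the subsidy.

Producer share = 7/13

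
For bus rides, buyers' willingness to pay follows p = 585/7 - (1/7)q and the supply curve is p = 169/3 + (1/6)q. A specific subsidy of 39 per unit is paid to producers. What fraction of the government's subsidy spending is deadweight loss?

DWL / government spending = 63/214

Pre-subsidy: 585/7 - (1/7)q = 169/3 + (1/6)q gives q* = 88 and p* = 71.
With the subsidy, sellers receive ps = pb + 39 for each unit, where pb is the price buyers pay.
On the curves, pb = 585/7 - (1/7)q and ps = 169/3 + (1/6)q; the wedge ps − pb = 39 gives 169/3 + (1/6)q − (585/7 - (1/7)q) = 39, so q' = 214.
Then pb = 585/7 − (1/7)·214 = 53 and ps = 169/3 + (1/6)·214 = 92.
ΔCS = ½(88 + 214)(71 − 53) = 2718; ΔPS = ½(88 + 214)(92 − 71) = 3171.
Government spending = 39 × 214 = 8346.
DWL = ½ × 39 × (214 − 88) = 2457; fraction = 2457 / 8346 = 63/214.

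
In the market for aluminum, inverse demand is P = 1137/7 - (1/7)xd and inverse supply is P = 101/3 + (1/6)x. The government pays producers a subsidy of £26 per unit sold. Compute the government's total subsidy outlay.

Government cost = £13000

Pre-subsidy: 1137/7 - (1/7)x = 101/3 + (1/6)x gives x* = 416 and P* = 103.
With the subsidy, sellers receive Ps = Pb + 26 for each unit, where Pb is the price buyers pay.
On the curves, Pb = 1137/7 - (1/7)x and Ps = 101/3 + (1/6)x; the wedge Ps − Pb = 26 gives 101/3 + (1/6)x − (1137/7 - (1/7)x) = 26, so x' = 500.
Then Pb = 1137/7 − (1/7)·500 = 91 and Ps = 101/3 + (1/6)·500 = 117.
Government outlay = subsidy × quantity = 26 × 500 = 13000.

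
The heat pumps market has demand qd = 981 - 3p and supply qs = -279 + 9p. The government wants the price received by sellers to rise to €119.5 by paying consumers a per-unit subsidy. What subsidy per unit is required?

At a seller price of 119.5, quantity supplied is -279 + 9·119.5 = 796.5.
Buyers absorb 796.5 only when they pay pb with 981 − 3·pb = 796.5, i.e. pb = 61.5.
s = ps − pb = 119.5 − 61.5 = 58.

Required subsidy s = €58 per unit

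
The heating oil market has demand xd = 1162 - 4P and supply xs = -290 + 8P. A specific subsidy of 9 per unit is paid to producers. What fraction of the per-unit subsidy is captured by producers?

Producer share = 1/3

Pre-subsidy: 1162 - 4P = -290 + 8P gives P* = 121, x* = 678.
With the subsidy, sellers receive Ps = Pb + 9 for each unit, where Pb is the price buyers pay.
Supply in terms of Pb becomes xs = -290 + 8(Pb + 9) = -218 + 8Pb. Setting this equal to demand: 1162 - 4Pb = -218 + 8Pb, so Pb = 115.
Sellers receive Ps = 115 + 9 = 124; x' = 1162 − 4·115 = 702.
Buyers' price falls by P* − Pb = 121 − 115 = 6; sellers' price rises by Ps − P* = 124 − 121 = 3.
So producers capture 3/9 = 1/3 of each unit of subsidy.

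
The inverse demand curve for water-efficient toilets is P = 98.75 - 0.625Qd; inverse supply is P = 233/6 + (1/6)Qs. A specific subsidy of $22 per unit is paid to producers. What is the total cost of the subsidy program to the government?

Pre-subsidy: 98.75 - 0.625Q = 233/6 + (1/6)Q gives Q* = 1438/19 and P* = 1955/38.
With the subsidy, sellers receive Ps = Pb + 22 for each unit, where Pb is the price buyers pay.
On the curves, Pb = 98.75 - 0.625Q and Ps = 233/6 + (1/6)Q; the wedge Ps − Pb = 22 gives 233/6 + (1/6)Q − (98.75 - 0.625Q) = 22, so Q' = 1966/19.
Then Pb = 98.75 − 0.625·(1966/19) = 1295/38 and Ps = 233/6 + (1/6)·(1966/19) = 2131/38.
Government outlay = subsidy × quantity = 22 × 1966/19 = 43252/19.

Government cost = 43252/19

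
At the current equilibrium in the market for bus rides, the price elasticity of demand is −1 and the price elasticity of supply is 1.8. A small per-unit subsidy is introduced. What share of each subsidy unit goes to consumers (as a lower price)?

For a small subsidy around the equilibrium, the benefit split depends on the relative slopes, which at a point are proportional to the elasticities.
Buyer share = εs/(εs + |εd|) = 1.8/(1.8 + 1) = 9/14; seller share = |εd|/(εs + |εd|) = 5/14.

Consumer share = 9/14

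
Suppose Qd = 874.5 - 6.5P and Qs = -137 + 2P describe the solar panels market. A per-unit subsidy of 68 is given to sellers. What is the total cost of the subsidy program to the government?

Government cost = 13940

Pre-subsidy: 874.5 - 6.5P = -137 + 2P gives P* = 119, Q* = 101.
With the subsidy, sellers receive Ps = Pb + 68 for each unit, where Pb is the price buyers pay.
Supply in terms of Pb becomes Qs = -137 + 2(Pb + 68) = -1 + 2Pb. Setting this equal to demand: 874.5 - 6.5Pb = -1 + 2Pb, so Pb = 103.
Sellers receive Ps = 103 + 68 = 171; Q' = 874.5 − 6.5·103 = 205.
Government outlay = subsidy × quantity = 68 × 205 = 13940.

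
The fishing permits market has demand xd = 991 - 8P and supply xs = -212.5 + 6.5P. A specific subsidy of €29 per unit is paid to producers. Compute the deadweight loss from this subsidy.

Deadweight loss = €1508

Pre-subsidy: 991 - 8P = -212.5 + 6.5P gives P* = 83, x* = 327.
With the subsidy, sellers receive Ps = Pb + 29 for each unit, where Pb is the price buyers pay.
Supply in terms of Pb becomes xs = -212.5 + 6.5(Pb + 29) = -24 + 6.5Pb. Setting this equal to demand: 991 - 8Pb = -24 + 6.5Pb, so Pb = 70.
Sellers receive Ps = 70 + 29 = 99; x' = 991 − 8·70 = 431.
The subsidy expands output by 431 − 327 = 104 past the efficient level; on those units the gap between marginal cost and willingness to pay runs from 0 up to 29.
DWL = ½ × 29 × 104 = 1508.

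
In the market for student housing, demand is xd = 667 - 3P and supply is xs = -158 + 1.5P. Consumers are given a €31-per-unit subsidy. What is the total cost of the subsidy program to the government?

Pre-subsidy: 667 - 3P = -158 + 1.5P gives P* = 550/3, x* = 117.
With the rebate, buyers effectively pay Pb = Ps − 31, where Ps is the price sellers receive.
Demand in terms of Ps becomes xd = 667 − 3(Ps − 31) = 760 - 3Ps. Setting this equal to supply: 760 - 3Ps = -158 + 1.5Ps, so Ps = 204.
Buyers pay Pb = 204 − 31 = 173; x' = -158 + 1.5·204 = 148.
Government outlay = subsidy × quantity = 31 × 148 = 4588.

Government cost = €4588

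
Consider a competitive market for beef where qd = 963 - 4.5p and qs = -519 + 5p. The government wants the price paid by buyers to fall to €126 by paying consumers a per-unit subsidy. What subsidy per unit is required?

At a buyer price of 126, quantity demanded is 963 − 4.5·126 = 396.
Sellers supply 396 only when they receive ps with -519 + 5·ps = 396, i.e. ps = 183.
s = ps − pb = 183 − 126 = 57.

Required subsidy s = €57 per unit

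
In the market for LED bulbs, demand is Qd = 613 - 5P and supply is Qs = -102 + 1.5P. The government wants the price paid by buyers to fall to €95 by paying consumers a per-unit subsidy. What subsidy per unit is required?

At a buyer price of 95, quantity demanded is 613 − 5·95 = 138.
Sellers supply 138 only when they receive Ps with -102 + 1.5·Ps = 138, i.e. Ps = 160.
s = Ps − Pb = 160 − 95 = 65.

Required subsidy s = €65 per unit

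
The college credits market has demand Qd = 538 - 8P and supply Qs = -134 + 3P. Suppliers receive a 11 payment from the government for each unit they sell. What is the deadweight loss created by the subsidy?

Pre-subsidy: 538 - 8P = -134 + 3P gives P* = 672/11, Q* = 542/11.
With the subsidy, sellers receive Ps = Pb + 11 for each unit, where Pb is the price buyers pay.
Supply in terms of Pb becomes Qs = -134 + 3(Pb + 11) = -101 + 3Pb. Setting this equal to demand: 538 - 8Pb = -101 + 3Pb, so Pb = 639/11.
Sellers receive Ps = 639/11 + 11 = 760/11; Q' = 538 − 8·(639/11) = 806/11.
The subsidy expands output by 806/11 − 542/11 = 24 past the efficient level; on those units the gap between marginal cost and willingness to pay runs from 0 up to 11.
DWL = ½ × 11 × 24 = 132.

Deadweight loss = 132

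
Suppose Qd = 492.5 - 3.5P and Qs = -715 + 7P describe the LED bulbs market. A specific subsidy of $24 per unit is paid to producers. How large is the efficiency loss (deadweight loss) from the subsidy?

Deadweight loss = $672

Pre-subsidy: 492.5 - 3.5P = -715 + 7P gives P* = 115, Q* = 90.
With the subsidy, sellers receive Ps = Pb + 24 for each unit, where Pb is the price buyers pay.
Supply in terms of Pb becomes Qs = -715 + 7(Pb + 24) = -547 + 7Pb. Setting this equal to demand: 492.5 - 3.5Pb = -547 + 7Pb, so Pb = 99.
Sellers receive Ps = 99 + 24 = 123; Q' = 492.5 − 3.5·99 = 146.
The subsidy expands output by 146 − 90 = 56 past the efficient level; on those units the gap between marginal cost and willingness to pay runs from 0 up to 24.
DWL = ½ × 24 × 56 = 672.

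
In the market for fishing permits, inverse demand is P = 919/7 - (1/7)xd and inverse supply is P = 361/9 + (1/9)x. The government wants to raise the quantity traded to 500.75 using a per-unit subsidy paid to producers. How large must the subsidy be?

Required subsidy s = 36 per unit

At x = 500.75, from the demand curve buyers pay Pb = 919/7 − (1/7)·500.75 = 59.75; from the supply curve sellers need Ps = 361/9 + (1/9)·500.75 = 95.75.
The subsidy must fill the gap: s = Ps − Pb = 95.75 − 59.75 = 36.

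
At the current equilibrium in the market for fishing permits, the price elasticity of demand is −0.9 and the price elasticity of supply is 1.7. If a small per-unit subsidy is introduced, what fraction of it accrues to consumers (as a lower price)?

Consumer share = 17/26

For a small subsidy around the equilibrium, the benefit split depends on the relative slopes, which at a point are proportional to the elasticities.
Buyer share = εs/(εs + |εd|) = 1.7/(1.7 + 0.9) = 17/26; seller share = |εd|/(εs + |εd|) = 9/26.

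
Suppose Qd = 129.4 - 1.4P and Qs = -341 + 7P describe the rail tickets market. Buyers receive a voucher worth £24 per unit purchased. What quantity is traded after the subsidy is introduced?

Pre-subsidy: 129.4 - 1.4P = -341 + 7P gives P* = 56, Q* = 51.
With the rebate, buyers effectively pay Pb = Ps − 24, where Ps is the price sellers receive.
Demand in terms of Ps becomes Qd = 129.4 − 1.4(Ps − 24) = 163 - 1.4Ps. Setting this equal to supply: 163 - 1.4Ps = -341 + 7Ps, so Ps = 60.
Buyers pay Pb = 60 − 24 = 36; Q' = -341 + 7·60 = 79.

Q' = 79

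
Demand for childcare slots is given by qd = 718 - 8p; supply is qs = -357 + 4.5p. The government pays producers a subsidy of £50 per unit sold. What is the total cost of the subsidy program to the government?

Government cost = £8700

Pre-subsidy: 718 - 8p = -357 + 4.5p gives p* = 86, q* = 30.
With the subsidy, sellers receive ps = pb + 50 for each unit, where pb is the price buyers pay.
Supply in terms of pb becomes qs = -357 + 4.5(pb + 50) = -132 + 4.5pb. Setting this equal to demand: 718 - 8pb = -132 + 4.5pb, so pb = 68.
Sellers receive ps = 68 + 50 = 118; q' = 718 − 8·68 = 174.
Government outlay = subsidy × quantity = 50 × 174 = 8700.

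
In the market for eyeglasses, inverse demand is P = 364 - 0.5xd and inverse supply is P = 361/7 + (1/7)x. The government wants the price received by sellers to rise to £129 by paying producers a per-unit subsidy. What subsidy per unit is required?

At a seller price of 129, quantity supplied is -361 + 7·129 = 542.
Buyers absorb 542 only when they pay Pb = 364 − 0.5·542 = 93.
s = Ps − Pb = 129 − 93 = 36.

Required subsidy s = £36 per unit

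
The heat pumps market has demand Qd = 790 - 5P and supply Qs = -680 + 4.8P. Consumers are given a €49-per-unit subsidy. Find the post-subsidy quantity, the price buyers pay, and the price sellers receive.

Q' = 160; buyers pay €126; sellers receive €175

Pre-subsidy: 790 - 5P = -680 + 4.8P gives P* = 150, Q* = 40.
With the rebate, buyers effectively pay Pb = Ps − 49, where Ps is the price sellers receive.
Demand in terms of Ps becomes Qd = 790 − 5(Ps − 49) = 1035 - 5Ps. Setting this equal to supply: 1035 - 5Ps = -680 + 4.8Ps, so Ps = 175.
Buyers pay Pb = 175 − 49 = 126; Q' = -680 + 4.8·175 = 160.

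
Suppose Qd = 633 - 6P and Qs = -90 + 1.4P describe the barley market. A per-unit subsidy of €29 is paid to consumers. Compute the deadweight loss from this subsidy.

Deadweight loss = 17661/37

Pre-subsidy: 633 - 6P = -90 + 1.4P gives P* = 3615/37, Q* = 1731/37.
With the rebate, buyers effectively pay Pb = Ps − 29, where Ps is the price sellers receive.
Demand in terms of Ps becomes Qd = 633 − 6(Ps − 29) = 807 - 6Ps. Setting this equal to supply: 807 - 6Ps = -90 + 1.4Ps, so Ps = 4485/37.
Buyers pay Pb = 4485/37 − 29 = 3412/37; Q' = -90 + 1.4·(4485/37) = 2949/37.
The subsidy expands output by 2949/37 − 1731/37 = 1218/37 past the efficient level; on those units the gap between marginal cost and willingness to pay runs from 0 up to 29.
DWL = ½ × 29 × 1218/37 = 17661/37.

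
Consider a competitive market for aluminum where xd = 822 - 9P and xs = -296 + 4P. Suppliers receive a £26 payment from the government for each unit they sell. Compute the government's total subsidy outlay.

Pre-subsidy: 822 - 9P = -296 + 4P gives P* = 86, x* = 48.
With the subsidy, sellers receive Ps = Pb + 26 for each unit, where Pb is the price buyers pay.
Supply in terms of Pb becomes xs = -296 + 4(Pb + 26) = -192 + 4Pb. Setting this equal to demand: 822 - 9Pb = -192 + 4Pb, so Pb = 78.
Sellers receive Ps = 78 + 26 = 104; x' = 822 − 9·78 = 120.
Government outlay = subsidy × quantity = 26 × 120 = 3120.

Government cost = £3120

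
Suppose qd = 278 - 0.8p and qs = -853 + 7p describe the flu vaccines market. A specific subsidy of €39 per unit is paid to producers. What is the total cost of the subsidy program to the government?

Pre-subsidy: 278 - 0.8p = -853 + 7p gives p* = 145, q* = 162.
With the subsidy, sellers receive ps = pb + 39 for each unit, where pb is the price buyers pay.
Supply in terms of pb becomes qs = -853 + 7(pb + 39) = -580 + 7pb. Setting this equal to demand: 278 - 0.8pb = -580 + 7pb, so pb = 110.
Sellers receive ps = 110 + 39 = 149; q' = 278 − 0.8·110 = 190.
Government outlay = subsidy × quantity = 39 × 190 = 7410.

Government cost = €7410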